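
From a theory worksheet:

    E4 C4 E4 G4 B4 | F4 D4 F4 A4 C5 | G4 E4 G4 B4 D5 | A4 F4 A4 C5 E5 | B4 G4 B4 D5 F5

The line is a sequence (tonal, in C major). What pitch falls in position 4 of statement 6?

With 5-note cells, note 4 of each statement runs G4, A4, B4, C5, D5.
From D5, up a 2nd gives E5.

E5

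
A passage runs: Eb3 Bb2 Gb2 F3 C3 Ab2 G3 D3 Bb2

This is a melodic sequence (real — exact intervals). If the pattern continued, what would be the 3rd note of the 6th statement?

E3

Grouping in 3s, the 3rd note of each cell is Gb2, Ab2, Bb2.
Extending up a 2nd: C3 → D3 → E3.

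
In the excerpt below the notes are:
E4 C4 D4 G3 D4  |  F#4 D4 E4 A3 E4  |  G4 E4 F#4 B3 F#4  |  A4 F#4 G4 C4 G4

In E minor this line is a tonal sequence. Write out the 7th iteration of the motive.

Taking 5-note groups, the heads are E4, F#4, G4, A4: the pattern moves up a 2nd.
Carrying on: B4 → C5 → D5.
Statement 7 starts on D5 and keeps the same diatonic contour: D5 B4 C5 F#4 C5.

D5 B4 C5 F#4 C5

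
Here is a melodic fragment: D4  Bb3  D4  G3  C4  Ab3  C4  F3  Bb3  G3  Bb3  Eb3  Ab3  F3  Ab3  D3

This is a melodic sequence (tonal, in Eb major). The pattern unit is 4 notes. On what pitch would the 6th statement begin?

F3

With a 4-note motive the entries are D4, C4, Bb3, Ab3, each down a 2nd from the previous.
Continuing: G3 → F3. Statement 6 starts on F3.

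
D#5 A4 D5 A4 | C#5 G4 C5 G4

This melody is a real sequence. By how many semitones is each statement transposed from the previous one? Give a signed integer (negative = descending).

-2

The 4-note cells begin on D#5, C#5 — each down a 2nd from the last.
D#5 to C#5 spans -2 semitones.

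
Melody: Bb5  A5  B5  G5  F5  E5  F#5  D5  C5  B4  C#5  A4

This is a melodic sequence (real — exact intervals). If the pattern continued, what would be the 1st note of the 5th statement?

The unit is 4 notes. Position-1 pitches of the 3 shown cells: Bb5, F5, C5.
Carrying that down a 4th forward: G4 → D4.

D4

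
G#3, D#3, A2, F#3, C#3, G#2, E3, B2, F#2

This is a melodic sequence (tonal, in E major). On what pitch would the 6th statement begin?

B2

Taking 3-note groups, the heads are G#3, F#3, E3: the pattern moves down a 2nd.
Extending the heads down a 2nd: D#3 → C#3 → B2.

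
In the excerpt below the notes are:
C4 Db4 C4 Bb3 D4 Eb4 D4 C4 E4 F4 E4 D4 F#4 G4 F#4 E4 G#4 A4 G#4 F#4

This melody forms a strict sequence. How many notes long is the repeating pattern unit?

4

20 notes total. Splitting into 5 groups of 4:
C4 Db4 C4 Bb3 | D4 Eb4 D4 C4 | E4 F4 E4 D4 | F#4 G4 F#4 E4 | G#4 A4 G#4 F#4
That's a consistent up a 2nd shift per cell, and no other grouping gives one.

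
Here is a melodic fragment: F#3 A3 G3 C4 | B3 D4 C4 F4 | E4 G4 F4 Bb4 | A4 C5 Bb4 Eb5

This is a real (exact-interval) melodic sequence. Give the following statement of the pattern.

D5 F5 Eb5 Ab5

Unit = 4 notes; the statements start on F#3, B3, E4, A4, moving up a 4th each time.
Statement 5 starts on D5 and keeps the same exact contour: D5 F5 Eb5 Ab5.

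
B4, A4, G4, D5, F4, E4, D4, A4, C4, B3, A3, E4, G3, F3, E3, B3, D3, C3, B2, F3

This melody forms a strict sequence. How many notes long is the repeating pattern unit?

There are 20 notes; a 4-note unit gives 5 cells:
B4 A4 G4 D5 | F4 E4 D4 A4 | C4 B3 A3 E4 | G3 F3 E3 B3 | D3 C3 B2 F3
Every group is a transposition down a 4th of the one before; no shorter unit works.

4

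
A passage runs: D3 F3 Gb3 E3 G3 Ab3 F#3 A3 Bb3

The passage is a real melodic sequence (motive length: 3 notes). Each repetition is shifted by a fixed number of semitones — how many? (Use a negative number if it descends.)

2

Taking 3-note groups, the heads are D3, E3, F#3: the pattern moves up a 2nd.
D3 to E3 spans +2 semitones.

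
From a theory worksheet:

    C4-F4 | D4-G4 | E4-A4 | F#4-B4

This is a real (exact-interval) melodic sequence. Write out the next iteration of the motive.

Unit = 2 notes; the statements start on C4, D4, E4, F#4, moving up a 2nd each time.
So cell 5 is G#4 C#5.

G#4 C#5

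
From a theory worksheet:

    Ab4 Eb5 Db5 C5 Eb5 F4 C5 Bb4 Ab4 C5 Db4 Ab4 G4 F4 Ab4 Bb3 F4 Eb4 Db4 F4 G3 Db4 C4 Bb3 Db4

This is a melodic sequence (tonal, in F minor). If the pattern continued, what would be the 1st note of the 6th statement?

Grouping in 5s, the 1st note of each cell is Ab4, F4, Db4, Bb3, G3.
From G3, down a 3rd gives Eb3.

Eb3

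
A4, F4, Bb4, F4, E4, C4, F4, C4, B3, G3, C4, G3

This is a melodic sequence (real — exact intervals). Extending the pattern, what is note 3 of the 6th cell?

The unit is 4 notes. Position-3 pitches of the 3 shown cells: Bb4, F4, C4.
Each moves down a 4th. Continuing: G3 → D3 → A2.

A2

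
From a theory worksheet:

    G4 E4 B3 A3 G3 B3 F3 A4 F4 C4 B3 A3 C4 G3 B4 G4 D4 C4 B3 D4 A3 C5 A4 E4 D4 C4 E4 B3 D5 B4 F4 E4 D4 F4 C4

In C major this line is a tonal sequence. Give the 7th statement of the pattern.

F5 D5 A4 G4 F4 A4 E4

Taking 7-note groups, the heads are G4, A4, B4, C5, D5: the pattern moves up a 2nd.
Continuing the starts: E5 → F5.
Statement 7 starts on F5 and keeps the same diatonic contour: F5 D5 A4 G4 F4 A4 E4.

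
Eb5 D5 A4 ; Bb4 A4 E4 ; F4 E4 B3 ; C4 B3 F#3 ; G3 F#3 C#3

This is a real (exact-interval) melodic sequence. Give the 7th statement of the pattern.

The 3-note cells begin on Eb5, Bb4, F4, C4, G3 — each down a 4th from the last.
Continuing the starts: D3 → A2.
So cell 7 is A2 G#2 D#2.

A2 G#2 D#2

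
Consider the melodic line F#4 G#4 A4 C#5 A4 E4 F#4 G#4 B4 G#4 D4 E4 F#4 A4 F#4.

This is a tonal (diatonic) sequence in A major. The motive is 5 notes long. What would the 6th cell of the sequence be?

Taking 5-note groups, the heads are F#4, E4, D4: the pattern moves down a 2nd.
Extending down a 2nd: C#4 → B3 → A3.
From A3 the diatonic shape gives A3 B3 C#4 E4 C#4.

A3 B3 C#4 E4 C#4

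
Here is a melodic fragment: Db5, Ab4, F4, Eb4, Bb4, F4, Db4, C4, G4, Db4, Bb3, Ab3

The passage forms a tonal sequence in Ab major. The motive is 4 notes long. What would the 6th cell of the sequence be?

Ab3 Eb3 C3 Bb2

Unit = 4 notes; the statements start on Db5, Bb4, G4, moving down a 3rd each time.
Continuing the starts: Eb4 → C4 → Ab3.
From Ab3 the diatonic shape gives Ab3 Eb3 C3 Bb2.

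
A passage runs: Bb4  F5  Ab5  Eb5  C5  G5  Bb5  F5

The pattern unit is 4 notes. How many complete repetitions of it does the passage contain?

2

8 notes in groups of 4 gives 8/4 = 2 statements.
Starts: Bb4, C5 — each up a 2nd.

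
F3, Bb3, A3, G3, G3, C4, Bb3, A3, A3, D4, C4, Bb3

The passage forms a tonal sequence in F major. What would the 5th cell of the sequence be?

C4 F4 E4 D4

Taking 4-note groups, the heads are F3, G3, A3: the pattern moves up a 2nd.
Continuing the starts: Bb3 → C4.
So cell 5 is C4 F4 E4 D4.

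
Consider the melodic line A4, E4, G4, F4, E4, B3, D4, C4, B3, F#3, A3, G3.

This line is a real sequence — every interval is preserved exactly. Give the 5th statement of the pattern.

With a 4-note motive the entries are A4, E4, B3, each down a 4th from the previous.
Extending down a 4th: F#3 → C#3.
So cell 5 is C#3 G#2 B2 A2.

C#3 G#2 B2 A2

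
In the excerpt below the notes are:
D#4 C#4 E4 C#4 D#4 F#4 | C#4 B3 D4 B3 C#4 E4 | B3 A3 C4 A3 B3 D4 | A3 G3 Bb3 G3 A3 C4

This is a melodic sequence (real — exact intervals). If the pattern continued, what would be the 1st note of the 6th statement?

With 6-note cells, note 1 of each statement runs D#4, C#4, B3, A3.
Carrying that down a 2nd forward: G3 → F3.

F3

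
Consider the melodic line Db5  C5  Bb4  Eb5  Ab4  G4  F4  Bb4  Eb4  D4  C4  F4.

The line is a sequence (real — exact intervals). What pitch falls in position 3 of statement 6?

A2

With 4-note cells, note 3 of each statement runs Bb4, F4, C4.
Each moves down a 4th. Continuing: G3 → D3 → A2.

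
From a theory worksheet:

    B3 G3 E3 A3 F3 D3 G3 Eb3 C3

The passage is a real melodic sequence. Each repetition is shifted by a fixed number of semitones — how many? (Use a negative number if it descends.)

-2

Taking 3-note groups, the heads are B3, A3, G3: the pattern moves down a 2nd.
B3 to A3 spans -2 semitones.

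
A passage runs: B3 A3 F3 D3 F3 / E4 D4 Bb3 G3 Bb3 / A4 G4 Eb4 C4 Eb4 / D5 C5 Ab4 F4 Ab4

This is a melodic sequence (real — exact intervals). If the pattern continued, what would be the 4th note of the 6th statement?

Eb5

The unit is 5 notes. Position-4 pitches of the 4 shown cells: D3, G3, C4, F4.
Carrying that up a 4th forward: Bb4 → Eb5.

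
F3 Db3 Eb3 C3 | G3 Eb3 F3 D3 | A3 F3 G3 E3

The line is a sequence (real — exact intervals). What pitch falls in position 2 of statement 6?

Grouping in 4s, the 2nd note of each cell is Db3, Eb3, F3.
Carrying that up a 2nd forward: G3 → A3 → B3.

B3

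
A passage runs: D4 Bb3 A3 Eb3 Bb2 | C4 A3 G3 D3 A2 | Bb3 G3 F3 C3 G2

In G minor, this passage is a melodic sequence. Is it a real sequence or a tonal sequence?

Every note is diatonic to G minor.
Cell 1 has -4 semitones from note 1 to 2, but cell 2 has -3 — the interval quality changes while the contour stays the same, which is the hallmark of a tonal sequence.

tonal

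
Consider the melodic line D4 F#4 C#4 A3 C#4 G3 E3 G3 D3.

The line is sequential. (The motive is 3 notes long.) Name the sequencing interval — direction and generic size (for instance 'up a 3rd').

down a 4th

Unit = 3 notes; the statements start on D4, A3, E3, moving down a 4th each time.
From D4 to A3: down a 4th.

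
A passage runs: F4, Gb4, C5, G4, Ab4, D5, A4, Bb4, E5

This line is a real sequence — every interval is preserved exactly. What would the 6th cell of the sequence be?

D#5 E5 A#5

Taking 3-note groups, the heads are F4, G4, A4: the pattern moves up a 2nd.
Extending up a 2nd: B4 → C#5 → D#5.
From D#5 the exact shape gives D#5 E5 A#5.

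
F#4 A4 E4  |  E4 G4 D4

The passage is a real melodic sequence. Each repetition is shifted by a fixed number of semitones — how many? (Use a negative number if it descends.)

-2

With a 3-note motive the entries are F#4, E4, each down a 2nd from the previous.
F#4→E4 is 64 − 66 = -2 semitones.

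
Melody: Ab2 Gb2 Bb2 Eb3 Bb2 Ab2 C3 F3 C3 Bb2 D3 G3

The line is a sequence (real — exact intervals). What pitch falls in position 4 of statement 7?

The unit is 4 notes. Position-4 pitches of the 3 shown cells: Eb3, F3, G3.
Each moves up a 2nd. Continuing: A3 → B3 → C#4 → D#4.

D#4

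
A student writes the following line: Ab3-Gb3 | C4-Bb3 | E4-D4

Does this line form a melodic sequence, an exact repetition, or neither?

sequence

Each 2-note cell is the previous one transposed up a 3rd.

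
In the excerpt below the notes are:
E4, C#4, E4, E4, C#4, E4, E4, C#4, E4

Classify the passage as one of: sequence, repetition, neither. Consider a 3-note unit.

Each 3-note cell is identical (E4 C#4 E4), restated at the same pitch.

repetition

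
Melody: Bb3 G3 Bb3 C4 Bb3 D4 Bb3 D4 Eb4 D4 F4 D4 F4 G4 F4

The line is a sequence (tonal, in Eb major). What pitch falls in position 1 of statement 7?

G5

With 5-note cells, note 1 of each statement runs Bb3, D4, F4.
Carrying that up a 3rd forward: Ab4 → C5 → Eb5 → G5.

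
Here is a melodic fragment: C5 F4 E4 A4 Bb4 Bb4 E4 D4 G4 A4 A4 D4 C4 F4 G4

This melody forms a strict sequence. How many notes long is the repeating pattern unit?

Try groups of 5 (3 cells in 15 notes):
C5 F4 E4 A4 Bb4 | Bb4 E4 D4 G4 A4 | A4 D4 C4 F4 G4
Every group is a transposition down a 2nd of the one before; no shorter unit works.

5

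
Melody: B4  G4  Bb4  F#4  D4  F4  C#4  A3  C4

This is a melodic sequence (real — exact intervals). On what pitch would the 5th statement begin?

D#3

Taking 3-note groups, the heads are B4, F#4, C#4: the pattern moves down a 4th.
Extending the heads down a 4th: G#3 → D#3.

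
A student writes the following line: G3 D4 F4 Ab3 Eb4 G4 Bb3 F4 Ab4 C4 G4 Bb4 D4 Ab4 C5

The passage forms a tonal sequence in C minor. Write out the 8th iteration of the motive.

G4 D5 F5

Unit = 3 notes; the statements start on G3, Ab3, Bb3, C4, D4, moving up a 2nd each time.
Carrying on: Eb4 → F4 → G4.
Statement 8 starts on G4 and keeps the same diatonic contour: G4 D5 F5.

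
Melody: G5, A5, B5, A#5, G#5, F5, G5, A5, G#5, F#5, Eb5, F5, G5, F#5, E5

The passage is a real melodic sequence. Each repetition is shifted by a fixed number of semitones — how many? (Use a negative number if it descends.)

-2

Unit = 5 notes; the statements start on G5, F5, Eb5, moving down a 2nd each time.
G5 to F5 spans -2 semitones.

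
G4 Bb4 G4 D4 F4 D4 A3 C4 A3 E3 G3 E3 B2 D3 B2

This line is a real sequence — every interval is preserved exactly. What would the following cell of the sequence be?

F#2 A2 F#2

Taking 3-note groups, the heads are G4, D4, A3, E3, B2: the pattern moves down a 4th.
From F#2 the exact shape gives F#2 A2 F#2.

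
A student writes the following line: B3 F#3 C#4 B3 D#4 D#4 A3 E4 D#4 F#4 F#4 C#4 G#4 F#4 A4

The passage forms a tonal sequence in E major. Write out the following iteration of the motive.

A4 E4 B4 A4 C#5

Taking 5-note groups, the heads are B3, D#4, F#4: the pattern moves up a 3rd.
From A4 the diatonic shape gives A4 E4 B4 A4 C#5.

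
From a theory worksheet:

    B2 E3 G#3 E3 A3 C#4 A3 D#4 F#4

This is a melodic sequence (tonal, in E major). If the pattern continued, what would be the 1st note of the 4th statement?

With 3-note cells, note 1 of each statement runs B2, E3, A3.
Each moves up a 4th; the next is D#4.

D#4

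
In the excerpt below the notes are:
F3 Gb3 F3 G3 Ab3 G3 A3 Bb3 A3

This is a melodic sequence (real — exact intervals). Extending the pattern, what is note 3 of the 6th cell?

With 3-note cells, note 3 of each statement runs F3, G3, A3.
Carrying that up a 2nd forward: B3 → C#4 → D#4.

D#4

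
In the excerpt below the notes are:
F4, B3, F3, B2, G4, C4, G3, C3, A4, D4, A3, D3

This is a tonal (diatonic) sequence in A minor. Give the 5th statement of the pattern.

C5 F4 C4 F3

With a 4-note motive the entries are F4, G4, A4, each up a 2nd from the previous.
Carrying on: B4 → C5.
From C5 the diatonic shape gives C5 F4 C4 F3.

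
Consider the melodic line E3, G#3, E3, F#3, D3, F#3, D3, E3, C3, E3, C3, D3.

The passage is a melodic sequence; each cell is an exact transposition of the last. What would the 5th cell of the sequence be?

Unit = 4 notes; the statements start on E3, D3, C3, moving down a 2nd each time.
Extending down a 2nd: Bb2 → Ab2.
Statement 5 starts on Ab2 and keeps the same exact contour: Ab2 C3 Ab2 Bb2.

Ab2 C3 Ab2 Bb2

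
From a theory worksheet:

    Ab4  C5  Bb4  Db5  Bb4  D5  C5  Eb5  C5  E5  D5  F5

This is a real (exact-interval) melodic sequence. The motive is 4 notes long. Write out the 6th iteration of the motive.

F#5 A#5 G#5 B5

Taking 4-note groups, the heads are Ab4, Bb4, C5: the pattern moves up a 2nd.
Extending up a 2nd: D5 → E5 → F#5.
Statement 6 starts on F#5 and keeps the same exact contour: F#5 A#5 G#5 B5.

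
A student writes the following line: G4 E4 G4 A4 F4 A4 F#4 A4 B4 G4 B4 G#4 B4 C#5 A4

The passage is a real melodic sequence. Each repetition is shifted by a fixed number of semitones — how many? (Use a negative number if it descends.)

2

Unit = 5 notes; the statements start on G4, A4, B4, moving up a 2nd each time.
G4 to A4 spans +2 semitones.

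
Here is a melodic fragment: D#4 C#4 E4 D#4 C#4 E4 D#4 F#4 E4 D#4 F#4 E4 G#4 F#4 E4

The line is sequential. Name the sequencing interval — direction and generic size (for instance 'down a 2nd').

up a 2nd

The 5-note cells begin on D#4, E4, F#4 — each up a 2nd from the last.
From D#4 to E4: up a 2nd.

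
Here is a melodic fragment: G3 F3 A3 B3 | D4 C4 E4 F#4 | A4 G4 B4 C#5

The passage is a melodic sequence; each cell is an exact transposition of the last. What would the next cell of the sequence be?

E5 D5 F#5 G#5

Unit = 4 notes; the statements start on G3, D4, A4, moving up a 5th each time.
Statement 4 starts on E5 and keeps the same exact contour: E5 D5 F#5 G#5.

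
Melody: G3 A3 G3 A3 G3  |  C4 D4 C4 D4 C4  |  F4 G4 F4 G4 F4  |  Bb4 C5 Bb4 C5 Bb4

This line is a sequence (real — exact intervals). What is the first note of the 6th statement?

Ab5

Unit = 5 notes; the statements start on G3, C4, F4, Bb4, moving up a 4th each time.
Continuing: Eb5 → Ab5. Statement 6 starts on Ab5.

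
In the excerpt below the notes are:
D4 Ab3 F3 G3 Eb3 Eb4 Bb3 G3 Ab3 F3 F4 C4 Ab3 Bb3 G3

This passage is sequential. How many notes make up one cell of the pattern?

5

There are 15 notes; a 5-note unit gives 3 cells:
D4 Ab3 F3 G3 Eb3 | Eb4 Bb3 G3 Ab3 F3 | F4 C4 Ab3 Bb3 G3
Each cell is the previous one up a 2nd — so the unit is 5 notes.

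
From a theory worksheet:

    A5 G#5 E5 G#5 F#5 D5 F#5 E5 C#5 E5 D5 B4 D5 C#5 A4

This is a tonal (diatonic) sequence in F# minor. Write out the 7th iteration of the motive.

B4 A4 F#4

The 3-note cells begin on A5, G#5, F#5, E5, D5 — each down a 2nd from the last.
Extending down a 2nd: C#5 → B4.
Statement 7 starts on B4 and keeps the same diatonic contour: B4 A4 F#4.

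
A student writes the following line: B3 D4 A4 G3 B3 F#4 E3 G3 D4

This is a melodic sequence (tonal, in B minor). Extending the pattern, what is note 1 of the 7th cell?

D2

The unit is 3 notes. Position-1 pitches of the 3 shown cells: B3, G3, E3.
Each moves down a 3rd. Continuing: C#3 → A2 → F#2 → D2.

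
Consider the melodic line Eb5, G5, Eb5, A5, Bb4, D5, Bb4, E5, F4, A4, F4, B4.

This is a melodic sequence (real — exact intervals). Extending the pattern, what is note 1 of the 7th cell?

A2

With 4-note cells, note 1 of each statement runs Eb5, Bb4, F4.
Carrying that down a 4th forward: C4 → G3 → D3 → A2.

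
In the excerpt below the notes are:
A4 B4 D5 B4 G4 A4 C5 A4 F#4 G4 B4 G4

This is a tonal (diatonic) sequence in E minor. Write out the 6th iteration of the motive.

C4 D4 F#4 D4

With a 4-note motive the entries are A4, G4, F#4, each down a 2nd from the previous.
Carrying on: E4 → D4 → C4.
From C4 the diatonic shape gives C4 D4 F#4 D4.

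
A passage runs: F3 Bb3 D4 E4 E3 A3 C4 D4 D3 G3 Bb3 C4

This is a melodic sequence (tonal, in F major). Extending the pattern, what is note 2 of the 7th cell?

Grouping in 4s, the 2nd note of each cell is Bb3, A3, G3.
Each moves down a 2nd. Continuing: F3 → E3 → D3 → C3.

C3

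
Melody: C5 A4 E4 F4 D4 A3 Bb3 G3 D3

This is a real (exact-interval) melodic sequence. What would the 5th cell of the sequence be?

Ab2 F2 C2

The 3-note cells begin on C5, F4, Bb3 — each down a 5th from the last.
Extending down a 5th: Eb3 → Ab2.
From Ab2 the exact shape gives Ab2 F2 C2.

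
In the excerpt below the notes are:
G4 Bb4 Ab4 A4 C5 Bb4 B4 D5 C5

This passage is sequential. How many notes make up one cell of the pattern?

3

There are 9 notes; a 3-note unit gives 3 cells:
G4 Bb4 Ab4 | A4 C5 Bb4 | B4 D5 C5
Every group is a transposition up a 2nd of the one before; no shorter unit works.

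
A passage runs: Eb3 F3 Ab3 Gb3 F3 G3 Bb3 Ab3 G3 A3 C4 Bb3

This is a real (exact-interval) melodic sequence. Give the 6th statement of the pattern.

C#4 D#4 F#4 E4

Taking 4-note groups, the heads are Eb3, F3, G3: the pattern moves up a 2nd.
Carrying on: A3 → B3 → C#4.
So cell 6 is C#4 D#4 F#4 E4.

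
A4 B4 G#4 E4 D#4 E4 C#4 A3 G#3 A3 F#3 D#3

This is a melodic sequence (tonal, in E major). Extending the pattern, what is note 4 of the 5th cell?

The unit is 4 notes. Position-4 pitches of the 3 shown cells: E4, A3, D#3.
Carrying that down a 5th forward: G#2 → C#2.

C#2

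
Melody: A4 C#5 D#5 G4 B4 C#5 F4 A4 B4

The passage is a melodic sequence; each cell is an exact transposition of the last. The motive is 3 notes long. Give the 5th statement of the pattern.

Taking 3-note groups, the heads are A4, G4, F4: the pattern moves down a 2nd.
Carrying on: Eb4 → Db4.
From Db4 the exact shape gives Db4 F4 G4.

Db4 F4 G4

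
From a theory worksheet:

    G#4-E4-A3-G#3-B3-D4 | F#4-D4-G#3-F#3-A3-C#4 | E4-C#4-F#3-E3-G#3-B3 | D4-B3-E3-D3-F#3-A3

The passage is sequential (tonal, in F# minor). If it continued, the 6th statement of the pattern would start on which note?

The 6-note cells begin on G#4, F#4, E4, D4 — each down a 2nd from the last.
Continuing: C#4 → B3. Statement 6 starts on B3.

B3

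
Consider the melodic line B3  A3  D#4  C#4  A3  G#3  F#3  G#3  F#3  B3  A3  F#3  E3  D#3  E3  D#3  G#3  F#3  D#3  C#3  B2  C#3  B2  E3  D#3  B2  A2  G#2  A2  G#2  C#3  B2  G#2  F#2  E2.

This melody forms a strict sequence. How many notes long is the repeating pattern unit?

7

35 notes total. Splitting into 5 groups of 7:
B3 A3 D#4 C#4 A3 G#3 F#3 | G#3 F#3 B3 A3 F#3 E3 D#3 | E3 D#3 G#3 F#3 D#3 C#3 B2 | C#3 B2 E3 D#3 B2 A2 G#2 | A2 G#2 C#3 B2 G#2 F#2 E2
Each cell is the previous one down a 3rd — so the unit is 7 notes.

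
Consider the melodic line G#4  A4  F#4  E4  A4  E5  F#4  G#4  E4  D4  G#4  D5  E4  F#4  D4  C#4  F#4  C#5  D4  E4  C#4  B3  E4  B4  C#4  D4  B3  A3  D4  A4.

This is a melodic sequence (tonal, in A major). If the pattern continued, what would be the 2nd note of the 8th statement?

Grouping in 6s, the 2nd note of each cell is A4, G#4, F#4, E4, D4.
Extending down a 2nd: C#4 → B3 → A3.

A3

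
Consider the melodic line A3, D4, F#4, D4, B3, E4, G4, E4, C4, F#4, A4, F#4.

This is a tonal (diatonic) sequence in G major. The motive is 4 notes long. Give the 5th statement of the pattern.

Taking 4-note groups, the heads are A3, B3, C4: the pattern moves up a 2nd.
Carrying on: D4 → E4.
So cell 5 is E4 A4 C5 A4.

E4 A4 C5 A4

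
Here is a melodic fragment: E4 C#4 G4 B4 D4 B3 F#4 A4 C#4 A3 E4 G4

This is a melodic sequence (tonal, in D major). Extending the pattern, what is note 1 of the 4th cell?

B3

The unit is 4 notes. Position-1 pitches of the 3 shown cells: E4, D4, C#4.
Each moves down a 2nd; the next is B3.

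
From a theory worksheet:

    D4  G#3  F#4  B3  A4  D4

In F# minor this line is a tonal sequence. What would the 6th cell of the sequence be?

G#5 C#5

Taking 2-note groups, the heads are D4, F#4, A4: the pattern moves up a 3rd.
Continuing the starts: C#5 → E5 → G#5.
Statement 6 starts on G#5 and keeps the same diatonic contour: G#5 C#5.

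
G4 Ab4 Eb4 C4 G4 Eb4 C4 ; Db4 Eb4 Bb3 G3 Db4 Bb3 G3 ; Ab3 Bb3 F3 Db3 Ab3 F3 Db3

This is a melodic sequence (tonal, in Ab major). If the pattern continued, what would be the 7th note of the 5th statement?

Eb2

With 7-note cells, note 7 of each statement runs C4, G3, Db3.
Carrying that down a 4th forward: Ab2 → Eb2.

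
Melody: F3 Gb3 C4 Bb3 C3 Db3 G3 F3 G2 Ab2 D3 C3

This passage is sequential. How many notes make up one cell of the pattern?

12 notes total. Splitting into 3 groups of 4:
F3 Gb3 C4 Bb3 | C3 Db3 G3 F3 | G2 Ab2 D3 C3
Each cell is the previous one down a 4th — so the unit is 4 notes.

4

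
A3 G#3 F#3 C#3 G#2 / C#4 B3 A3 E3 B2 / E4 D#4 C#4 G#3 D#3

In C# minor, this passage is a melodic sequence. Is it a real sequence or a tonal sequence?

tonal

Every note is diatonic to C# minor.
Cell 1 has -1 semitones from note 1 to 2, but cell 2 has -2 — the interval quality changes while the contour stays the same, which is the hallmark of a tonal sequence.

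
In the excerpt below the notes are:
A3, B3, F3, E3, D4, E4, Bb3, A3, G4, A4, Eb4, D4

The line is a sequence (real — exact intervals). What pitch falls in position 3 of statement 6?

Gb5

The unit is 4 notes. Position-3 pitches of the 3 shown cells: F3, Bb3, Eb4.
Each moves up a 4th. Continuing: Ab4 → Db5 → Gb5.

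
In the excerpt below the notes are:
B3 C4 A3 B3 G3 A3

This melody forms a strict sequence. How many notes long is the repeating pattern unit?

2

There are 6 notes; a 2-note unit gives 3 cells:
B3 C4 | A3 B3 | G3 A3
Every group is a transposition down a 2nd of the one before; no shorter unit works.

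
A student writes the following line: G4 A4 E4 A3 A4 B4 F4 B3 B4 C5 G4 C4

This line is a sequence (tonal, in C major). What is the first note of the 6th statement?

E5

With a 4-note motive the entries are G4, A4, B4, each up a 2nd from the previous.
Continuing: C5 → D5 → E5. Statement 6 starts on E5.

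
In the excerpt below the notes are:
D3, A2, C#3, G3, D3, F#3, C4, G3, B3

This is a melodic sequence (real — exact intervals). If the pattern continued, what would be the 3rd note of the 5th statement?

A4

The unit is 3 notes. Position-3 pitches of the 3 shown cells: C#3, F#3, B3.
Each moves up a 4th. Continuing: E4 → A4.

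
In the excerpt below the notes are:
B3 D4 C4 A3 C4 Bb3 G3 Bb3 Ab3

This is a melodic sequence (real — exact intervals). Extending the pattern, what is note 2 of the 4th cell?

Grouping in 3s, the 2nd note of each cell is D4, C4, Bb3.
Each moves down a 2nd; the next is Ab3.

Ab3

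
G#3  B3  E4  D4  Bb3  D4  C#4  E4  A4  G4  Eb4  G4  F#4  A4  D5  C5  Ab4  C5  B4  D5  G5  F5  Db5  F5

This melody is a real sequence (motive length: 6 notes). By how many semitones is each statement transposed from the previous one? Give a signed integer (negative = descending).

5

With a 6-note motive the entries are G#3, C#4, F#4, B4, each up a 4th from the previous.
G#3→C#4 is 61 − 56 = 5 semitones.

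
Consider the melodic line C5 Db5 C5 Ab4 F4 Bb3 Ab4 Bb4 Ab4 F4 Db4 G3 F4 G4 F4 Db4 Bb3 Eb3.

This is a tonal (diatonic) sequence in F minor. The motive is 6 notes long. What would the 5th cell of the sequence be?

With a 6-note motive the entries are C5, Ab4, F4, each down a 3rd from the previous.
Continuing the starts: Db4 → Bb3.
So cell 5 is Bb3 C4 Bb3 G3 Eb3 Ab2.

Bb3 C4 Bb3 G3 Eb3 Ab2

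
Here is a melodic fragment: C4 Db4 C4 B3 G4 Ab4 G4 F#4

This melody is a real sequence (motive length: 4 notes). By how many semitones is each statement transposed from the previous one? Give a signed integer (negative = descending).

7

Unit = 4 notes; the statements start on C4, G4, moving up a 5th each time.
C4→G4 is 67 − 60 = 7 semitones.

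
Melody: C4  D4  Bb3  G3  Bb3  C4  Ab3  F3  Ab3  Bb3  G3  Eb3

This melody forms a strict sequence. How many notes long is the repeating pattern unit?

4

There are 12 notes; a 4-note unit gives 3 cells:
C4 D4 Bb3 G3 | Bb3 C4 Ab3 F3 | Ab3 Bb3 G3 Eb3
Every group is a transposition down a 2nd of the one before; no shorter unit works.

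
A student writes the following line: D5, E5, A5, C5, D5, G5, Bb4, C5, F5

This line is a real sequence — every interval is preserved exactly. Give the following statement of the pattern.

With a 3-note motive the entries are D5, C5, Bb4, each down a 2nd from the previous.
From Ab4 the exact shape gives Ab4 Bb4 Eb5.

Ab4 Bb4 Eb5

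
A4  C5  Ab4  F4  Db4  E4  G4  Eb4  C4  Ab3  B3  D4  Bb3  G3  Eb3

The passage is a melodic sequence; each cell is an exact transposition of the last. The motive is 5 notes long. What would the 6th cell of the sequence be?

With a 5-note motive the entries are A4, E4, B3, each down a 4th from the previous.
Continuing the starts: F#3 → C#3 → G#2.
Statement 6 starts on G#2 and keeps the same exact contour: G#2 B2 G2 E2 C2.

G#2 B2 G2 E2 C2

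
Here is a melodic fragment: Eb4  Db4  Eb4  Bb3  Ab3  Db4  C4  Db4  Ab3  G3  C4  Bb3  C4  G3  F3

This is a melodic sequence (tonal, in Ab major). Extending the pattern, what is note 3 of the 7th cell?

F3

Grouping in 5s, the 3rd note of each cell is Eb4, Db4, C4.
Carrying that down a 2nd forward: Bb3 → Ab3 → G3 → F3.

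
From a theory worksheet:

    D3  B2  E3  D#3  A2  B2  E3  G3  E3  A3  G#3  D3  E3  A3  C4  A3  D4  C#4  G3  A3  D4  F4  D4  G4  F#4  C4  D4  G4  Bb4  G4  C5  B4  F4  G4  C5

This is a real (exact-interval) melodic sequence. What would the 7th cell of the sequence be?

Ab5 F5 Bb5 A5 Eb5 F5 Bb5

Unit = 7 notes; the statements start on D3, G3, C4, F4, Bb4, moving up a 4th each time.
Extending up a 4th: Eb5 → Ab5.
Statement 7 starts on Ab5 and keeps the same exact contour: Ab5 F5 Bb5 A5 Eb5 F5 Bb5.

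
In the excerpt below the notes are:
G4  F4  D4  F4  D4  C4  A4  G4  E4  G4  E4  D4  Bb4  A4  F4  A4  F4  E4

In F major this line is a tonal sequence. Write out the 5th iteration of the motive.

D5 C5 A4 C5 A4 G4

Taking 6-note groups, the heads are G4, A4, Bb4: the pattern moves up a 2nd.
Continuing the starts: C5 → D5.
From D5 the diatonic shape gives D5 C5 A4 C5 A4 G4.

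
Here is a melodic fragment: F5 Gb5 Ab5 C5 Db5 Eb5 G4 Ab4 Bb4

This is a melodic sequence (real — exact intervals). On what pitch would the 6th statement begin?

Unit = 3 notes; the statements start on F5, C5, G4, moving down a 4th each time.
Extending the heads down a 4th: D4 → A3 → E3.

E3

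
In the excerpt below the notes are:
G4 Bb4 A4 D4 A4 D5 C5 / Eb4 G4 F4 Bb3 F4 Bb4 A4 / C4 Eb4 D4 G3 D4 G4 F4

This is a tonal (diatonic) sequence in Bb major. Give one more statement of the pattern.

Taking 7-note groups, the heads are G4, Eb4, C4: the pattern moves down a 3rd.
Statement 4 starts on A3 and keeps the same diatonic contour: A3 C4 Bb3 Eb3 Bb3 Eb4 D4.

A3 C4 Bb3 Eb3 Bb3 Eb4 D4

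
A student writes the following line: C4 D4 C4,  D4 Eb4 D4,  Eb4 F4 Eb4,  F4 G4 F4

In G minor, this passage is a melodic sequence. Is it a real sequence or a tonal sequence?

Every note is diatonic to G minor.
Cell 1 has +2 semitones from note 1 to 2, but cell 2 has +1 — the interval quality changes while the contour stays the same, which is the hallmark of a tonal sequence.

tonal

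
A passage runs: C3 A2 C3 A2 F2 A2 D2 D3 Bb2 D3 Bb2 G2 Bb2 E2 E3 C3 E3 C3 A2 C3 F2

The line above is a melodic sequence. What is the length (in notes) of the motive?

7

Try groups of 7 (3 cells in 21 notes):
C3 A2 C3 A2 F2 A2 D2 | D3 Bb2 D3 Bb2 G2 Bb2 E2 | E3 C3 E3 C3 A2 C3 F2
That's a consistent up a 2nd shift per cell, and no other grouping gives one.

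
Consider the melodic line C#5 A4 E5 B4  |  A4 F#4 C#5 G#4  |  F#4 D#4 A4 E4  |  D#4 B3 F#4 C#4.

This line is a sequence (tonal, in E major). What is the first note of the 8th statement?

The 4-note cells begin on C#5, A4, F#4, D#4 — each down a 3rd from the last.
Continuing: B3 → G#3 → E3 → C#3. Statement 8 starts on C#3.

C#3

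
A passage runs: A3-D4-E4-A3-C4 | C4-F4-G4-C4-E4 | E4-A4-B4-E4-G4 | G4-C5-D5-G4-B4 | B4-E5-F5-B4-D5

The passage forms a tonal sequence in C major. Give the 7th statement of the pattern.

F5 B5 C6 F5 A5

Unit = 5 notes; the statements start on A3, C4, E4, G4, B4, moving up a 3rd each time.
Carrying on: D5 → F5.
So cell 7 is F5 B5 C6 F5 A5.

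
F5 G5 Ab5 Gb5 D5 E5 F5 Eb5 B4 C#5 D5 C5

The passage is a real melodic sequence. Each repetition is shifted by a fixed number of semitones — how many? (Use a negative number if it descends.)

With a 4-note motive the entries are F5, D5, B4, each down a 3rd from the previous.
Counting half-steps from F5 to D5: -3.

-3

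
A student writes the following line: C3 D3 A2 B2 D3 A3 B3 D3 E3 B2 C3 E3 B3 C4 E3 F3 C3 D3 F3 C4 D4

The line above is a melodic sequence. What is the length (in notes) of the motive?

There are 21 notes; a 7-note unit gives 3 cells:
C3 D3 A2 B2 D3 A3 B3 | D3 E3 B2 C3 E3 B3 C4 | E3 F3 C3 D3 F3 C4 D4
That's a consistent up a 2nd shift per cell, and no other grouping gives one.

7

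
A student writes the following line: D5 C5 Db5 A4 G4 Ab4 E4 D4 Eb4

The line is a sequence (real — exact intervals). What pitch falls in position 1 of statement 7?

G#2

With 3-note cells, note 1 of each statement runs D5, A4, E4.
Extending down a 4th: B3 → F#3 → C#3 → G#2.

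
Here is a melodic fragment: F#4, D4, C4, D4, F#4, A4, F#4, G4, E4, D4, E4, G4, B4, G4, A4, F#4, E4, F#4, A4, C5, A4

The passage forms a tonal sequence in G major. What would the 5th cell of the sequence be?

Unit = 7 notes; the statements start on F#4, G4, A4, moving up a 2nd each time.
Carrying on: B4 → C5.
From C5 the diatonic shape gives C5 A4 G4 A4 C5 E5 C5.

C5 A4 G4 A4 C5 E5 C5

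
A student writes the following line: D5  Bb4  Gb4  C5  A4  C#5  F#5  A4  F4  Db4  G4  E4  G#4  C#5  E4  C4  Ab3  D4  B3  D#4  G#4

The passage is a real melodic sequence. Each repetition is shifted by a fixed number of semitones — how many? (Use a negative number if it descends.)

Unit = 7 notes; the statements start on D5, A4, E4, moving down a 4th each time.
Counting half-steps from D5 to A4: -5.

-5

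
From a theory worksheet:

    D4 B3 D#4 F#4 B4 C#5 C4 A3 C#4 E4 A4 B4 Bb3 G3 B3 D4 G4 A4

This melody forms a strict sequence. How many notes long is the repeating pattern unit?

There are 18 notes; a 6-note unit gives 3 cells:
D4 B3 D#4 F#4 B4 C#5 | C4 A3 C#4 E4 A4 B4 | Bb3 G3 B3 D4 G4 A4
Each cell is the previous one down a 2nd — so the unit is 6 notes.

6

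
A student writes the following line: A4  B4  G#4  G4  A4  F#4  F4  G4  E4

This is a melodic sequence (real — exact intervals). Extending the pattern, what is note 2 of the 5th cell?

Eb4

The unit is 3 notes. Position-2 pitches of the 3 shown cells: B4, A4, G4.
Carrying that down a 2nd forward: F4 → Eb4.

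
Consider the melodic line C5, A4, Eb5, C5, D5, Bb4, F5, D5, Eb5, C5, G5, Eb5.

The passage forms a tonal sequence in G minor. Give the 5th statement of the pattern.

With a 4-note motive the entries are C5, D5, Eb5, each up a 2nd from the previous.
Continuing the starts: F5 → G5.
From G5 the diatonic shape gives G5 Eb5 Bb5 G5.

G5 Eb5 Bb5 G5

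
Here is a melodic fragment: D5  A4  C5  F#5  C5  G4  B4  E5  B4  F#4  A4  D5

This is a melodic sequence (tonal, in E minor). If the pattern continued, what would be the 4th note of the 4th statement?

C5

Grouping in 4s, the 4th note of each cell is F#5, E5, D5.
One more down a 2nd gives C5.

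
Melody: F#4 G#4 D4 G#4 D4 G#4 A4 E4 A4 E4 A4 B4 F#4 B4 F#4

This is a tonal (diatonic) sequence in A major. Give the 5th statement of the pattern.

With a 5-note motive the entries are F#4, G#4, A4, each up a 2nd from the previous.
Extending up a 2nd: B4 → C#5.
From C#5 the diatonic shape gives C#5 D5 A4 D5 A4.

C#5 D5 A4 D5 A4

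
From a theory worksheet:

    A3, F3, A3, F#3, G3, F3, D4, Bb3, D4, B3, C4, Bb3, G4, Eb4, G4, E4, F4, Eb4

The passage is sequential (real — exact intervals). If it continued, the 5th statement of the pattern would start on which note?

F5

With a 6-note motive the entries are A3, D4, G4, each up a 4th from the previous.
Extending the heads up a 4th: C5 → F5.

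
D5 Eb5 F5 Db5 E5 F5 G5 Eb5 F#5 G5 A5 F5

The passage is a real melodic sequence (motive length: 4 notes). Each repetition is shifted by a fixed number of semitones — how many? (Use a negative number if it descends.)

2

Unit = 4 notes; the statements start on D5, E5, F#5, moving up a 2nd each time.
D5 to E5 spans +2 semitones.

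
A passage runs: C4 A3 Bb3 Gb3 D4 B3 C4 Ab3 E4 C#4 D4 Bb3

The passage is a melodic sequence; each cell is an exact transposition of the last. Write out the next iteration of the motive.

Unit = 4 notes; the statements start on C4, D4, E4, moving up a 2nd each time.
Statement 4 starts on F#4 and keeps the same exact contour: F#4 D#4 E4 C4.

F#4 D#4 E4 C4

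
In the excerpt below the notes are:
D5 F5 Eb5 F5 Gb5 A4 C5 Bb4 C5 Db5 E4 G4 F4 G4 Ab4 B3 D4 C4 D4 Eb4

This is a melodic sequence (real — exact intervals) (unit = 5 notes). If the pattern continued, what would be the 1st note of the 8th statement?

D#2

With 5-note cells, note 1 of each statement runs D5, A4, E4, B3.
Carrying that down a 4th forward: F#3 → C#3 → G#2 → D#2.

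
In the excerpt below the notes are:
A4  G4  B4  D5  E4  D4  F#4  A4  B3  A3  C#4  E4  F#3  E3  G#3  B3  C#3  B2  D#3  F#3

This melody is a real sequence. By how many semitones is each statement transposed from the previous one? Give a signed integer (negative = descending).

Taking 4-note groups, the heads are A4, E4, B3, F#3, C#3: the pattern moves down a 4th.
A4 to E4 spans -5 semitones.

-5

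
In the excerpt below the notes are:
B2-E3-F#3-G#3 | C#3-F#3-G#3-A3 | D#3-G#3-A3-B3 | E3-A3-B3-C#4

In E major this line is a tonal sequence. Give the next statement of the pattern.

F#3 B3 C#4 D#4

With a 4-note motive the entries are B2, C#3, D#3, E3, each up a 2nd from the previous.
Statement 5 starts on F#3 and keeps the same diatonic contour: F#3 B3 C#4 D#4.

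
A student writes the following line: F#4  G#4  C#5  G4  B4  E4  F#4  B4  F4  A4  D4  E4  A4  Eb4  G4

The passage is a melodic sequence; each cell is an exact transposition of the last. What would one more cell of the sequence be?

With a 5-note motive the entries are F#4, E4, D4, each down a 2nd from the previous.
So cell 4 is C4 D4 G4 Db4 F4.

C4 D4 G4 Db4 F4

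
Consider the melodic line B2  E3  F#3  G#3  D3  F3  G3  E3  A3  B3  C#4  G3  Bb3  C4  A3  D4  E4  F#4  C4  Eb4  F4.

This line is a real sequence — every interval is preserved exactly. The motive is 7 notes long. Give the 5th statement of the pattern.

G4 C5 D5 E5 Bb4 Db5 Eb5

With a 7-note motive the entries are B2, E3, A3, each up a 4th from the previous.
Carrying on: D4 → G4.
Statement 5 starts on G4 and keeps the same exact contour: G4 C5 D5 E5 Bb4 Db5 Eb5.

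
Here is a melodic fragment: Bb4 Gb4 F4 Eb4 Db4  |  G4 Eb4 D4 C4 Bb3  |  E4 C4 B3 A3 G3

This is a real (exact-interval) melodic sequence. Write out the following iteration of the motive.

The 5-note cells begin on Bb4, G4, E4 — each down a 3rd from the last.
Statement 4 starts on C#4 and keeps the same exact contour: C#4 A3 G#3 F#3 E3.

C#4 A3 G#3 F#3 E3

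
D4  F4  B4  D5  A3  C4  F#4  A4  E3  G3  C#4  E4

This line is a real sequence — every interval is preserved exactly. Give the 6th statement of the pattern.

C#2 E2 A#2 C#3

Taking 4-note groups, the heads are D4, A3, E3: the pattern moves down a 4th.
Continuing the starts: B2 → F#2 → C#2.
So cell 6 is C#2 E2 A#2 C#3.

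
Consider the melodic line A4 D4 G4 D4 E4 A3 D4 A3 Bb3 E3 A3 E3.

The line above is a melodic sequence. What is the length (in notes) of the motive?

4

12 notes total. Splitting into 3 groups of 4:
A4 D4 G4 D4 | E4 A3 D4 A3 | Bb3 E3 A3 E3
Each cell is the previous one down a 4th — so the unit is 4 notes.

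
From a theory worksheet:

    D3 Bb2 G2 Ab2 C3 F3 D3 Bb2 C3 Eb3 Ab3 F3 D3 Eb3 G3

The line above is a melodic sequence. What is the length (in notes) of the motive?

Try groups of 5 (3 cells in 15 notes):
D3 Bb2 G2 Ab2 C3 | F3 D3 Bb2 C3 Eb3 | Ab3 F3 D3 Eb3 G3
That's a consistent up a 3rd shift per cell, and no other grouping gives one.

5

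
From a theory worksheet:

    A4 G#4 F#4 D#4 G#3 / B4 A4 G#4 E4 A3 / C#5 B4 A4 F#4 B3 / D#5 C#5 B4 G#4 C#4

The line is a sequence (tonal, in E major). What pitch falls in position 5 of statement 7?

F#4

With 5-note cells, note 5 of each statement runs G#3, A3, B3, C#4.
Carrying that up a 2nd forward: D#4 → E4 → F#4.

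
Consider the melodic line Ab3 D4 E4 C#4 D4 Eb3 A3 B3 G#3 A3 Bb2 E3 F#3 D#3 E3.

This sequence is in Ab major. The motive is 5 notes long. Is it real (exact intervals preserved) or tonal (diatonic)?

real

Each cell has the same semitone pattern (6, 2, -3, 1) — intervals are preserved exactly.
And D4 lies outside Ab major, so the sequence is real rather than tonal.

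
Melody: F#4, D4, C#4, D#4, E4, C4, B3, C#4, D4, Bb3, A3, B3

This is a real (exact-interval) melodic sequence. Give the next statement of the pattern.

C4 Ab3 G3 A3

Unit = 4 notes; the statements start on F#4, E4, D4, moving down a 2nd each time.
So cell 4 is C4 Ab3 G3 A3.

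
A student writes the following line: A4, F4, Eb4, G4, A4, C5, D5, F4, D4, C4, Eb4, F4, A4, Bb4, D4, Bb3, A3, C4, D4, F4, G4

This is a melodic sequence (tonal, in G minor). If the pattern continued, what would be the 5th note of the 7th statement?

The unit is 7 notes. Position-5 pitches of the 3 shown cells: A4, F4, D4.
Carrying that down a 3rd forward: Bb3 → G3 → Eb3 → C3.

C3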